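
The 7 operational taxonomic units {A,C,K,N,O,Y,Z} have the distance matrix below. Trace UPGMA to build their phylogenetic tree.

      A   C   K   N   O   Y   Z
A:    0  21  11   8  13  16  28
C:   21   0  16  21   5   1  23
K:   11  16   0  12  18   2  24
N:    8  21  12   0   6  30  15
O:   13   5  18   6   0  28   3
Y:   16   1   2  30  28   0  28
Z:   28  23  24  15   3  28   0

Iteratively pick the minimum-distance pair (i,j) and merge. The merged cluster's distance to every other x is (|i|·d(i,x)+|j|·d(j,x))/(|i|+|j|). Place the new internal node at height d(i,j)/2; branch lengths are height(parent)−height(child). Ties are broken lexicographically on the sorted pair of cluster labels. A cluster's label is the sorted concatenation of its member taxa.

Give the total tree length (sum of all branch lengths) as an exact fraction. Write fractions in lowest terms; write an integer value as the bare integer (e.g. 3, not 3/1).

step 1: merge (C,Y) at d=1; branch lengths C→1/2, Y→1/2; new cluster CY
  updated: d(A,CY)=37/2, d(CY,K)=9, d(CY,N)=51/2, d(CY,O)=33/2, d(CY,Z)=51/2
step 2: merge (O,Z) at d=3; branch lengths O→3/2, Z→3/2; new cluster OZ
  updated: d(A,OZ)=41/2, d(CY,OZ)=21, d(K,OZ)=21, d(N,OZ)=21/2
step 3: merge (A,N) at d=8; branch lengths A→4, N→4; new cluster AN
  updated: d(AN,CY)=22, d(AN,K)=23/2, d(AN,OZ)=31/2
step 4: merge (CY,K) at d=9; branch lengths CY→4, K→9/2; new cluster CKY
  updated: d(AN,CKY)=37/2, d(CKY,OZ)=21
step 5: merge (AN,OZ) at d=31/2; branch lengths AN→15/4, OZ→25/4; new cluster ANOZ
  updated: d(ANOZ,CKY)=79/4
step 6: merge (ANOZ,CKY) at d=79/4; branch lengths ANOZ→17/8, CKY→43/8; new cluster ACKNOYZ
final tree: (((A:4,N:4):15/4,(O:3/2,Z:3/2):25/4):17/8,((C:1/2,Y:1/2):4,K:9/2):43/8)
total length: 38

38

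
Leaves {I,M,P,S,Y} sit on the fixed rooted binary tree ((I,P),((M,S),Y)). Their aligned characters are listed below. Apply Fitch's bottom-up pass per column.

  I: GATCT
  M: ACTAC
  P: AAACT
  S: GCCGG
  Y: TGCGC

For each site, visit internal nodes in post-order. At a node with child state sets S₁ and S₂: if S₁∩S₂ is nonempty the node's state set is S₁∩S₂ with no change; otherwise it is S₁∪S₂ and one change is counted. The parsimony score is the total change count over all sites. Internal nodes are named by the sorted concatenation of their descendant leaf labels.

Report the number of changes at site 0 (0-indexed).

site 0, node IP: I={G} ∪ P={A} → {A,G} (+1)
site 0, node MS: M={A} ∪ S={G} → {A,G} (+1)
site 0, node MSY: MS={A,G} ∪ Y={T} → {A,G,T} (+1)
site 0, node IMPSY: IP={A,G} ∩ MSY={A,G,T} → {A,G} (+0)
site 1, node IP: I={A} ∩ P={A} → {A} (+0)
site 1, node MS: M={C} ∩ S={C} → {C} (+0)
site 1, node MSY: MS={C} ∪ Y={G} → {C,G} (+1)
site 1, node IMPSY: IP={A} ∪ MSY={C,G} → {A,C,G} (+1)
site 2, node IP: I={T} ∪ P={A} → {A,T} (+1)
site 2, node MS: M={T} ∪ S={C} → {C,T} (+1)
site 2, node MSY: MS={C,T} ∩ Y={C} → {C} (+0)
site 2, node IMPSY: IP={A,T} ∪ MSY={C} → {A,C,T} (+1)
site 3, node IP: I={C} ∩ P={C} → {C} (+0)
site 3, node MS: M={A} ∪ S={G} → {A,G} (+1)
site 3, node MSY: MS={A,G} ∩ Y={G} → {G} (+0)
site 3, node IMPSY: IP={C} ∪ MSY={G} → {C,G} (+1)
site 4, node IP: I={T} ∩ P={T} → {T} (+0)
site 4, node MS: M={C} ∪ S={G} → {C,G} (+1)
site 4, node MSY: MS={C,G} ∩ Y={C} → {C} (+0)
site 4, node IMPSY: IP={T} ∪ MSY={C} → {C,T} (+1)
per-site changes: [3, 2, 3, 2, 2]; total = 12

3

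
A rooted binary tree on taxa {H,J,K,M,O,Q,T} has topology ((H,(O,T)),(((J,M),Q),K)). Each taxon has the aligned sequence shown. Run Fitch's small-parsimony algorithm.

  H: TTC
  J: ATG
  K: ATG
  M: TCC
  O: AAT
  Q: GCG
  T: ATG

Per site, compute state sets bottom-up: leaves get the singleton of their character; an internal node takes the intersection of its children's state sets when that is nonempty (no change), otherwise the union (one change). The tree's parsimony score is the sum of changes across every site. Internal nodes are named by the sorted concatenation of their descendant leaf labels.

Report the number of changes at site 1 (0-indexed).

3

site 0, node OT: O={A} ∩ T={A} → {A} (+0)
site 0, node HOT: H={T} ∪ OT={A} → {A,T} (+1)
site 0, node JM: J={A} ∪ M={T} → {A,T} (+1)
site 0, node JMQ: JM={A,T} ∪ Q={G} → {A,G,T} (+1)
site 0, node JKMQ: JMQ={A,G,T} ∩ K={A} → {A} (+0)
site 0, node HJKMOQT: HOT={A,T} ∩ JKMQ={A} → {A} (+0)
site 1, node OT: O={A} ∪ T={T} → {A,T} (+1)
site 1, node HOT: H={T} ∩ OT={A,T} → {T} (+0)
site 1, node JM: J={T} ∪ M={C} → {C,T} (+1)
site 1, node JMQ: JM={C,T} ∩ Q={C} → {C} (+0)
site 1, node JKMQ: JMQ={C} ∪ K={T} → {C,T} (+1)
site 1, node HJKMOQT: HOT={T} ∩ JKMQ={C,T} → {T} (+0)
site 2, node OT: O={T} ∪ T={G} → {G,T} (+1)
site 2, node HOT: H={C} ∪ OT={G,T} → {C,G,T} (+1)
site 2, node JM: J={G} ∪ M={C} → {C,G} (+1)
site 2, node JMQ: JM={C,G} ∩ Q={G} → {G} (+0)
site 2, node JKMQ: JMQ={G} ∩ K={G} → {G} (+0)
site 2, node HJKMOQT: HOT={C,G,T} ∩ JKMQ={G} → {G} (+0)
per-site changes: [3, 3, 3]; total = 9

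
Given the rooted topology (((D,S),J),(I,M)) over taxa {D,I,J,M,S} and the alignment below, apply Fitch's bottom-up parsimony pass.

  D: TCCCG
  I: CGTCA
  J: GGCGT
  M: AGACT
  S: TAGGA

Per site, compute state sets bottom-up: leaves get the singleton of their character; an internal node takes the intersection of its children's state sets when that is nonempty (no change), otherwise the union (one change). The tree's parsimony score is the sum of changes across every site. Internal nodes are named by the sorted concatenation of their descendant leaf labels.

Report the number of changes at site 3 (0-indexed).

2

[col 0] DS: children D:{T}, S:{T} ∩→ {T}; cost 0
[col 0] DJS: children DS:{T}, J:{G} ∪→ {G,T}; cost 1
[col 0] IM: children I:{C}, M:{A} ∪→ {A,C}; cost 1
[col 0] DIJMS: children DJS:{G,T}, IM:{A,C} ∪→ {A,C,G,T}; cost 1
[col 1] DS: children D:{C}, S:{A} ∪→ {A,C}; cost 1
[col 1] DJS: children DS:{A,C}, J:{G} ∪→ {A,C,G}; cost 1
[col 1] IM: children I:{G}, M:{G} ∩→ {G}; cost 0
[col 1] DIJMS: children DJS:{A,C,G}, IM:{G} ∩→ {G}; cost 0
[col 2] DS: children D:{C}, S:{G} ∪→ {C,G}; cost 1
[col 2] DJS: children DS:{C,G}, J:{C} ∩→ {C}; cost 0
[col 2] IM: children I:{T}, M:{A} ∪→ {A,T}; cost 1
[col 2] DIJMS: children DJS:{C}, IM:{A,T} ∪→ {A,C,T}; cost 1
[col 3] DS: children D:{C}, S:{G} ∪→ {C,G}; cost 1
[col 3] DJS: children DS:{C,G}, J:{G} ∩→ {G}; cost 0
[col 3] IM: children I:{C}, M:{C} ∩→ {C}; cost 0
[col 3] DIJMS: children DJS:{G}, IM:{C} ∪→ {C,G}; cost 1
[col 4] DS: children D:{G}, S:{A} ∪→ {A,G}; cost 1
[col 4] DJS: children DS:{A,G}, J:{T} ∪→ {A,G,T}; cost 1
[col 4] IM: children I:{A}, M:{T} ∪→ {A,T}; cost 1
[col 4] DIJMS: children DJS:{A,G,T}, IM:{A,T} ∩→ {A,T}; cost 0
per-site changes: [3, 2, 3, 2, 3]; total = 13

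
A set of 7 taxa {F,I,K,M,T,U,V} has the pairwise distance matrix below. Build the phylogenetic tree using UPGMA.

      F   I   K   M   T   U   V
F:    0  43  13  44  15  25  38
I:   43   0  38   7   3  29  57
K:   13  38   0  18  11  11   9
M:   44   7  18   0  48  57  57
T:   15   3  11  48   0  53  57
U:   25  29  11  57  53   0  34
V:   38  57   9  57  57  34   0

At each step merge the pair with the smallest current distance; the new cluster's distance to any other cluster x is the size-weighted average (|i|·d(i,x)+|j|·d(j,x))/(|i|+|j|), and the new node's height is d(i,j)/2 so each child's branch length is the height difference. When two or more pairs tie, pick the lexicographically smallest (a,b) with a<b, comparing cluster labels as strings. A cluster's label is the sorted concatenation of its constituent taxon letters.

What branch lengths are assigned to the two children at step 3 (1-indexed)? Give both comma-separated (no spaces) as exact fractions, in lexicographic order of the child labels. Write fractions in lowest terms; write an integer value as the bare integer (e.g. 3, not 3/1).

step 1: merge (I,T) at d=3; branch lengths I→3/2, T→3/2; new cluster IT
  updated: d(F,IT)=29, d(IT,K)=49/2, d(IT,M)=55/2, d(IT,U)=41, d(IT,V)=57
step 2: merge (K,V) at d=9; branch lengths K→9/2, V→9/2; new cluster KV
  updated: d(F,KV)=51/2, d(IT,KV)=163/4, d(KV,M)=75/2, d(KV,U)=45/2
step 3: merge (KV,U) at d=45/2; branch lengths KV→27/4, U→45/4; new cluster KUV
  updated: d(F,KUV)=76/3, d(IT,KUV)=245/6, d(KUV,M)=44
step 4: merge (F,KUV) at d=76/3; branch lengths F→38/3, KUV→17/12; new cluster FKUV
  updated: d(FKUV,IT)=303/8, d(FKUV,M)=44
step 5: merge (IT,M) at d=55/2; branch lengths IT→49/4, M→55/4; new cluster IMT
  updated: d(FKUV,IMT)=479/12
step 6: merge (FKUV,IMT) at d=479/12; branch lengths FKUV→175/24, IMT→149/24; new cluster FIKMTUV
final tree: ((F:38/3,((K:9/2,V:9/2):27/4,U:45/4):17/12):175/24,((I:3/2,T:3/2):49/4,M:55/4):149/24)
total length: 1003/12

27/4,45/4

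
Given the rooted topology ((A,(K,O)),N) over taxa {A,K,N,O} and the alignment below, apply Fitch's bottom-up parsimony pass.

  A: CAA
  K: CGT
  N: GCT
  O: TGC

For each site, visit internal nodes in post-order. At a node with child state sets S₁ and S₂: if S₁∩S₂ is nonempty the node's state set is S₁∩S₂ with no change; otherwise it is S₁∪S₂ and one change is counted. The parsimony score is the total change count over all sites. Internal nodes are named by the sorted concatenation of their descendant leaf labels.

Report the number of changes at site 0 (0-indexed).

site 0, node KO: K={C} ∪ O={T} → {C,T} (+1)
site 0, node AKO: A={C} ∩ KO={C,T} → {C} (+0)
site 0, node AKNO: AKO={C} ∪ N={G} → {C,G} (+1)
site 1, node KO: K={G} ∩ O={G} → {G} (+0)
site 1, node AKO: A={A} ∪ KO={G} → {A,G} (+1)
site 1, node AKNO: AKO={A,G} ∪ N={C} → {A,C,G} (+1)
site 2, node KO: K={T} ∪ O={C} → {C,T} (+1)
site 2, node AKO: A={A} ∪ KO={C,T} → {A,C,T} (+1)
site 2, node AKNO: AKO={A,C,T} ∩ N={T} → {T} (+0)
per-site changes: [2, 2, 2]; total = 6

2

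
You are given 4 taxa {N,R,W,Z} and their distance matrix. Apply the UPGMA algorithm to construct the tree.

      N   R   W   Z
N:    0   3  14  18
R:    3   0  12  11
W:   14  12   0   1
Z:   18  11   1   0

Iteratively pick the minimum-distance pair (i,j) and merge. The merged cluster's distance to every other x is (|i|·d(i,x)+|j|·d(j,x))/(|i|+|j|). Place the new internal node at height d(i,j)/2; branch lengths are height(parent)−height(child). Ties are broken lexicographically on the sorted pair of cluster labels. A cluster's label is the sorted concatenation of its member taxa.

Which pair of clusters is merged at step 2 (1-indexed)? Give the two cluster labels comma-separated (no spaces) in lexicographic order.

1. join W+Z (d=1) ⇒ WZ; edges |W|=1/2, |Z|=1/2
  updated: d(N,WZ)=16, d(R,WZ)=23/2
2. join N+R (d=3) ⇒ NR; edges |N|=3/2, |R|=3/2
  updated: d(NR,WZ)=55/4
3. join NR+WZ (d=55/4) ⇒ NRWZ; edges |NR|=43/8, |WZ|=51/8
final tree: ((N:3/2,R:3/2):43/8,(W:1/2,Z:1/2):51/8)
total length: 63/4

N,R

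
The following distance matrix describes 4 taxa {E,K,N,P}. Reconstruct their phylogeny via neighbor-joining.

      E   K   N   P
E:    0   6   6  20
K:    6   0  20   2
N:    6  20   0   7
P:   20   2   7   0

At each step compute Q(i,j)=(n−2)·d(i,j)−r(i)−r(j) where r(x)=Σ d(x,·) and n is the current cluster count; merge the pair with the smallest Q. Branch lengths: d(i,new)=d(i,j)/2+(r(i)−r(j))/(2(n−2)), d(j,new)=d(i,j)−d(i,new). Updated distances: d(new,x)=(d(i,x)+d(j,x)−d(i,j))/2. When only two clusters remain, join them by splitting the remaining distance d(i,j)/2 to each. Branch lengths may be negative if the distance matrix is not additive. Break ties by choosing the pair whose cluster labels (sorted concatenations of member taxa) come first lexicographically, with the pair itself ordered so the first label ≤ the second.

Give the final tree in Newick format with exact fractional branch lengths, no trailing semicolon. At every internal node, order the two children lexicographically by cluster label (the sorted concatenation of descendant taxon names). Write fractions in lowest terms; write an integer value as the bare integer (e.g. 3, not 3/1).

iteration 1: select E,N (d=6, Q=-53); attach at lengths (11/4, 13/4); label the merged cluster EN
  updated: d(EN,K)=10, d(EN,P)=21/2
iteration 2: select EN,K (d=10, Q=-45/2); attach at lengths (37/4, 3/4); label the merged cluster EKN
  updated: d(EKN,P)=5/4
iteration 3: select EKN,P (d=5/4); attach at lengths (5/8, 5/8); label the merged cluster EKNP
final tree: (((E:11/4,N:13/4):37/4,K:3/4):5/8,P:5/8)
total length: 69/4

(((E:11/4,N:13/4):37/4,K:3/4):5/8,P:5/8)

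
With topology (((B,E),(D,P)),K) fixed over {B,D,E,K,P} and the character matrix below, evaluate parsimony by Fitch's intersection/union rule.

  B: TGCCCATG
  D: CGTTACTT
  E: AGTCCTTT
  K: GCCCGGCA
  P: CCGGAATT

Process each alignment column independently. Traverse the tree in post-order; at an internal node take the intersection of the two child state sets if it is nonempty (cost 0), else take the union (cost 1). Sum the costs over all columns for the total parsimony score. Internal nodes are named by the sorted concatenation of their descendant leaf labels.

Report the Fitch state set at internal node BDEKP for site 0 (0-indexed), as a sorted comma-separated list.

BE@0: {T} ∪ {A} = {A,T} (union, +1)
DP@0: {C} ∩ {C} = {C} (intersection, +0)
BDEP@0: {A,T} ∪ {C} = {A,C,T} (union, +1)
BDEKP@0: {A,C,T} ∪ {G} = {A,C,G,T} (union, +1)
BE@1: {G} ∩ {G} = {G} (intersection, +0)
DP@1: {G} ∪ {C} = {C,G} (union, +1)
BDEP@1: {G} ∩ {C,G} = {G} (intersection, +0)
BDEKP@1: {G} ∪ {C} = {C,G} (union, +1)
BE@2: {C} ∪ {T} = {C,T} (union, +1)
DP@2: {T} ∪ {G} = {G,T} (union, +1)
BDEP@2: {C,T} ∩ {G,T} = {T} (intersection, +0)
BDEKP@2: {T} ∪ {C} = {C,T} (union, +1)
BE@3: {C} ∩ {C} = {C} (intersection, +0)
DP@3: {T} ∪ {G} = {G,T} (union, +1)
BDEP@3: {C} ∪ {G,T} = {C,G,T} (union, +1)
BDEKP@3: {C,G,T} ∩ {C} = {C} (intersection, +0)
BE@4: {C} ∩ {C} = {C} (intersection, +0)
DP@4: {A} ∩ {A} = {A} (intersection, +0)
BDEP@4: {C} ∪ {A} = {A,C} (union, +1)
BDEKP@4: {A,C} ∪ {G} = {A,C,G} (union, +1)
BE@5: {A} ∪ {T} = {A,T} (union, +1)
DP@5: {C} ∪ {A} = {A,C} (union, +1)
BDEP@5: {A,T} ∩ {A,C} = {A} (intersection, +0)
BDEKP@5: {A} ∪ {G} = {A,G} (union, +1)
BE@6: {T} ∩ {T} = {T} (intersection, +0)
DP@6: {T} ∩ {T} = {T} (intersection, +0)
BDEP@6: {T} ∩ {T} = {T} (intersection, +0)
BDEKP@6: {T} ∪ {C} = {C,T} (union, +1)
BE@7: {G} ∪ {T} = {G,T} (union, +1)
DP@7: {T} ∩ {T} = {T} (intersection, +0)
BDEP@7: {G,T} ∩ {T} = {T} (intersection, +0)
BDEKP@7: {T} ∪ {A} = {A,T} (union, +1)
per-site changes: [3, 2, 3, 2, 2, 3, 1, 2]; total = 18

A,C,G,T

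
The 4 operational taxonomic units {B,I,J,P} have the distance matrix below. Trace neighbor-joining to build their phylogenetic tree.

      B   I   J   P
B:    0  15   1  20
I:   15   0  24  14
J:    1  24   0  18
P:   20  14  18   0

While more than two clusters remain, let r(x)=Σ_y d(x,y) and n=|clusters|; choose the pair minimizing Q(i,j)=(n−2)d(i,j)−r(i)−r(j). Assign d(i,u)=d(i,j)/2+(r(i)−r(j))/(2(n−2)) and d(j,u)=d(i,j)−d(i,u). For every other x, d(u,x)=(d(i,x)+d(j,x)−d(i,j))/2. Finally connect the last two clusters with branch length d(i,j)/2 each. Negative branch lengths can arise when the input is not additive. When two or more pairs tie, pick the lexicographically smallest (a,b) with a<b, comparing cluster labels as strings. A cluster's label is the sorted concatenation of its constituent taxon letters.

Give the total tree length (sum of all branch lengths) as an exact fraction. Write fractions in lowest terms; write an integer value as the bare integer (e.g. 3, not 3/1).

iteration 1: select B,J (d=1, Q=-77); attach at lengths (-5/4, 9/4); label the merged cluster BJ
  updated: d(BJ,I)=19, d(BJ,P)=37/2
iteration 2: select BJ,I (d=19, Q=-103/2); attach at lengths (47/4, 29/4); label the merged cluster BIJ
  updated: d(BIJ,P)=27/4
iteration 3: select BIJ,P (d=27/4); attach at lengths (27/8, 27/8); label the merged cluster BIJP
final tree: (((B:-5/4,J:9/4):47/4,I:29/4):27/8,P:27/8)
total length: 107/4

107/4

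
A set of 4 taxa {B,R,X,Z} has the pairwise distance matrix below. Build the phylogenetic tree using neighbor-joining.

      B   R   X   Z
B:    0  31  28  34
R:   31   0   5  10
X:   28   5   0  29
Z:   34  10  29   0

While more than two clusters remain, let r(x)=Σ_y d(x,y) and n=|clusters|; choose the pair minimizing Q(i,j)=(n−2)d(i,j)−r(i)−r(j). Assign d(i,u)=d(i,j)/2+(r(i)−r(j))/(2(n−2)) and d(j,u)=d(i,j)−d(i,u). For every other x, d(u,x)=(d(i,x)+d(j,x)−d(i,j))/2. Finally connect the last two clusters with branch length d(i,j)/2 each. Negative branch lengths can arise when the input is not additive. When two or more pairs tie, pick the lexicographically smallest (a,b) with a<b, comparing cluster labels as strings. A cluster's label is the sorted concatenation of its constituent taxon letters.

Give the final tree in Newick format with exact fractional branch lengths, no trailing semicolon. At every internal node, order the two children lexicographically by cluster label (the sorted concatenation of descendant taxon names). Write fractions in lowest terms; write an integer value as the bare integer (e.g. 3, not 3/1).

(((B:87/4,X:25/4):23/4,R:-7/4):47/8,Z:47/8)

1. join B+X (d=28, Q=-99) ⇒ BX; edges |B|=87/4, |X|=25/4
  updated: d(BX,R)=4, d(BX,Z)=35/2
2. join BX+R (d=4, Q=-63/2) ⇒ BRX; edges |BX|=23/4, |R|=-7/4
  updated: d(BRX,Z)=47/4
3. join BRX+Z (d=47/4) ⇒ BRXZ; edges |BRX|=47/8, |Z|=47/8
final tree: (((B:87/4,X:25/4):23/4,R:-7/4):47/8,Z:47/8)
total length: 175/4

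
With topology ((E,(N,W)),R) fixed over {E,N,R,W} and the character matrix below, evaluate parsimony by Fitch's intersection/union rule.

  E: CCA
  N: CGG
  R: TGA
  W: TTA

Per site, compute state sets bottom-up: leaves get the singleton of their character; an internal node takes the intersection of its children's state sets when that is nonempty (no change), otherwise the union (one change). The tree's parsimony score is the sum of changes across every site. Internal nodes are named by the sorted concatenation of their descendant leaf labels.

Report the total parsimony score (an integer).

5

site 0, node NW: N={C} ∪ W={T} → {C,T} (+1)
site 0, node ENW: E={C} ∩ NW={C,T} → {C} (+0)
site 0, node ENRW: ENW={C} ∪ R={T} → {C,T} (+1)
site 1, node NW: N={G} ∪ W={T} → {G,T} (+1)
site 1, node ENW: E={C} ∪ NW={G,T} → {C,G,T} (+1)
site 1, node ENRW: ENW={C,G,T} ∩ R={G} → {G} (+0)
site 2, node NW: N={G} ∪ W={A} → {A,G} (+1)
site 2, node ENW: E={A} ∩ NW={A,G} → {A} (+0)
site 2, node ENRW: ENW={A} ∩ R={A} → {A} (+0)
per-site changes: [2, 2, 1]; total = 5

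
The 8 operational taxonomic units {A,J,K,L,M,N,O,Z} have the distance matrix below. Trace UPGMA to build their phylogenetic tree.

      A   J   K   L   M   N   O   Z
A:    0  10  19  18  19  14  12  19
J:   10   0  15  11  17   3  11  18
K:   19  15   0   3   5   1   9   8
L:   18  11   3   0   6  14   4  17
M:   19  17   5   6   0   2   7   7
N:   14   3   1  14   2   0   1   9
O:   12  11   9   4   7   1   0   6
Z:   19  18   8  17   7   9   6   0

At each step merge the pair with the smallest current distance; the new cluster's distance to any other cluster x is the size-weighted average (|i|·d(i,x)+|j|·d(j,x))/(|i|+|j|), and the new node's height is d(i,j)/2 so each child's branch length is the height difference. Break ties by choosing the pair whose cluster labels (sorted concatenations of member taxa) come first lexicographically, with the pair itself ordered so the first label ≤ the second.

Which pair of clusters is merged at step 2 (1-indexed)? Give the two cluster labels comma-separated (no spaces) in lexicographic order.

1. join K+N (d=1) ⇒ KN; edges |K|=1/2, |N|=1/2
  updated: d(A,KN)=33/2, d(J,KN)=9, d(KN,L)=17/2, d(KN,M)=7/2, d(KN,O)=5, d(KN,Z)=17/2
2. join KN+M (d=7/2) ⇒ KMN; edges |KN|=5/4, |M|=7/4
  updated: d(A,KMN)=52/3, d(J,KMN)=35/3, d(KMN,L)=23/3, d(KMN,O)=17/3, d(KMN,Z)=8
3. join L+O (d=4) ⇒ LO; edges |L|=2, |O|=2
  updated: d(A,LO)=15, d(J,LO)=11, d(KMN,LO)=20/3, d(LO,Z)=23/2
4. join KMN+LO (d=20/3) ⇒ KLMNO; edges |KMN|=19/12, |LO|=4/3
  updated: d(A,KLMNO)=82/5, d(J,KLMNO)=57/5, d(KLMNO,Z)=47/5
5. join KLMNO+Z (d=47/5) ⇒ KLMNOZ; edges |KLMNO|=41/30, |Z|=47/10
  updated: d(A,KLMNOZ)=101/6, d(J,KLMNOZ)=25/2
6. join A+J (d=10) ⇒ AJ; edges |A|=5, |J|=5
  updated: d(AJ,KLMNOZ)=44/3
7. join AJ+KLMNOZ (d=44/3) ⇒ AJKLMNOZ; edges |AJ|=7/3, |KLMNOZ|=79/30
final tree: ((A:5,J:5):7/3,((((K:1/2,N:1/2):5/4,M:7/4):19/12,(L:2,O:2):4/3):41/30,Z:47/10):79/30)
total length: 639/20

KN,M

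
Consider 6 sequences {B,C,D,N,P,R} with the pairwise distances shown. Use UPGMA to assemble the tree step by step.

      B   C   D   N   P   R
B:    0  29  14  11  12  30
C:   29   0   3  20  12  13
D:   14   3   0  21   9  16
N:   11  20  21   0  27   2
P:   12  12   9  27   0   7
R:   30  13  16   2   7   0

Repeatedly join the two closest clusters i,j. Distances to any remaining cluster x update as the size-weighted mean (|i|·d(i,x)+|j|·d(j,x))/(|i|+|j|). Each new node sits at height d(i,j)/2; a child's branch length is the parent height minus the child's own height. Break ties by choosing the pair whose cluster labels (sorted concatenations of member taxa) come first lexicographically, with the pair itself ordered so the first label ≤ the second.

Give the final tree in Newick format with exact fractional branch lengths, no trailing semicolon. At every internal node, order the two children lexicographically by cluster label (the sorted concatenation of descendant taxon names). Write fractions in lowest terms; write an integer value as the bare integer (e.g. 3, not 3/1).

(B:48/5,(((C:3/2,D:3/2):15/4,P:21/4):41/12,(N:1,R:1):23/3):14/15)

1. join N+R (d=2) ⇒ NR; edges |N|=1, |R|=1
  updated: d(B,NR)=41/2, d(C,NR)=33/2, d(D,NR)=37/2, d(NR,P)=17
2. join C+D (d=3) ⇒ CD; edges |C|=3/2, |D|=3/2
  updated: d(B,CD)=43/2, d(CD,NR)=35/2, d(CD,P)=21/2
3. join CD+P (d=21/2) ⇒ CDP; edges |CD|=15/4, |P|=21/4
  updated: d(B,CDP)=55/3, d(CDP,NR)=52/3
4. join CDP+NR (d=52/3) ⇒ CDNPR; edges |CDP|=41/12, |NR|=23/3
  updated: d(B,CDNPR)=96/5
5. join B+CDNPR (d=96/5) ⇒ BCDNPR; edges |B|=48/5, |CDNPR|=14/15
final tree: (B:48/5,(((C:3/2,D:3/2):15/4,P:21/4):41/12,(N:1,R:1):23/3):14/15)
total length: 2137/60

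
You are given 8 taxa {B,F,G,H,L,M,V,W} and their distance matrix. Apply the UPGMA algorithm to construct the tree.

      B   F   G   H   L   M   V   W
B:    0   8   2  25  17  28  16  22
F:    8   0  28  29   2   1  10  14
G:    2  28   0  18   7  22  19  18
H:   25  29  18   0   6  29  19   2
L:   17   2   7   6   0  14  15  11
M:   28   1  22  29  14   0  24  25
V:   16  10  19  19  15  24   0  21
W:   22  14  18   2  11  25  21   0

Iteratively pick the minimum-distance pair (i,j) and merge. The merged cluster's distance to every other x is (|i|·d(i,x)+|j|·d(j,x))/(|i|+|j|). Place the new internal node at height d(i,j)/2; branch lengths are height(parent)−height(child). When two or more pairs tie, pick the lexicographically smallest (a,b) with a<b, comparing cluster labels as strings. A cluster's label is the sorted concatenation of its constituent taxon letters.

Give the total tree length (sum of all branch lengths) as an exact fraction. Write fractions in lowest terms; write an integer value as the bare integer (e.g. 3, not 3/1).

step 1: merge (F,M) at d=1; branch lengths F→1/2, M→1/2; new cluster FM
  updated: d(B,FM)=18, d(FM,G)=25, d(FM,H)=29, d(FM,L)=8, d(FM,V)=17, d(FM,W)=39/2
step 2: merge (B,G) at d=2; branch lengths B→1, G→1; new cluster BG
  updated: d(BG,FM)=43/2, d(BG,H)=43/2, d(BG,L)=12, d(BG,V)=35/2, d(BG,W)=20
step 3: merge (H,W) at d=2; branch lengths H→1, W→1; new cluster HW
  updated: d(BG,HW)=83/4, d(FM,HW)=97/4, d(HW,L)=17/2, d(HW,V)=20
step 4: merge (FM,L) at d=8; branch lengths FM→7/2, L→4; new cluster FLM
  updated: d(BG,FLM)=55/3, d(FLM,HW)=19, d(FLM,V)=49/3
step 5: merge (FLM,V) at d=49/3; branch lengths FLM→25/6, V→49/6; new cluster FLMV
  updated: d(BG,FLMV)=145/8, d(FLMV,HW)=77/4
step 6: merge (BG,FLMV) at d=145/8; branch lengths BG→129/16, FLMV→43/48; new cluster BFGLMV
  updated: d(BFGLMV,HW)=79/4
step 7: merge (BFGLMV,HW) at d=79/4; branch lengths BFGLMV→13/16, HW→71/8; new cluster BFGHLMVW
final tree: (((B:1,G:1):129/16,(((F:1/2,M:1/2):7/2,L:4):25/6,V:49/6):43/48):13/16,(H:1,W:1):71/8)
total length: 2087/48

2087/48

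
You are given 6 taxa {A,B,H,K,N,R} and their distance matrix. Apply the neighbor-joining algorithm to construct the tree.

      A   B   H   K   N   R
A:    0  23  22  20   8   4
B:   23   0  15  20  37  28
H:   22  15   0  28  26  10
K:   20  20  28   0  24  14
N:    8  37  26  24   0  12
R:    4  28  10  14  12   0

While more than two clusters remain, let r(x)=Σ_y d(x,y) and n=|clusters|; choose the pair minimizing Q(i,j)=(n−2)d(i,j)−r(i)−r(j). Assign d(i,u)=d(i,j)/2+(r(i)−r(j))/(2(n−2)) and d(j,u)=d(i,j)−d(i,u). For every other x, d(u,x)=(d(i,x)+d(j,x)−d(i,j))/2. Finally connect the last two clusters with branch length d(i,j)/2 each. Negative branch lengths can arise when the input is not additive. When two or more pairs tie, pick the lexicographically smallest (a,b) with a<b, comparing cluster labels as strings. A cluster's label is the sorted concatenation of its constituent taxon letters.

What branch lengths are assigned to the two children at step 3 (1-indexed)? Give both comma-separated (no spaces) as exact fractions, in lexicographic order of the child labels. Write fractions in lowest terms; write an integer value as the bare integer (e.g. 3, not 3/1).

3/8,61/8

1. join B+H (d=15, Q=-164) ⇒ BH; edges |B|=41/4, |H|=19/4
  updated: d(A,BH)=15, d(BH,K)=33/2, d(BH,N)=24, d(BH,R)=23/2
2. join BH+K (d=33/2, Q=-92) ⇒ BHK; edges |BH|=7, |K|=19/2
  updated: d(A,BHK)=37/4, d(BHK,N)=63/4, d(BHK,R)=9/2
3. join A+N (d=8, Q=-41) ⇒ AN; edges |A|=3/8, |N|=61/8
  updated: d(AN,BHK)=17/2, d(AN,R)=4
4. join AN+BHK (d=17/2, Q=-17) ⇒ ABHKN; edges |AN|=4, |BHK|=9/2
  updated: d(ABHKN,R)=0
5. join ABHKN+R (d=0) ⇒ ABHKNR; edges |ABHKN|=0, |R|=0
final tree: (((A:3/8,N:61/8):4,((B:41/4,H:19/4):7,K:19/2):9/2):0,R:0)
total length: 48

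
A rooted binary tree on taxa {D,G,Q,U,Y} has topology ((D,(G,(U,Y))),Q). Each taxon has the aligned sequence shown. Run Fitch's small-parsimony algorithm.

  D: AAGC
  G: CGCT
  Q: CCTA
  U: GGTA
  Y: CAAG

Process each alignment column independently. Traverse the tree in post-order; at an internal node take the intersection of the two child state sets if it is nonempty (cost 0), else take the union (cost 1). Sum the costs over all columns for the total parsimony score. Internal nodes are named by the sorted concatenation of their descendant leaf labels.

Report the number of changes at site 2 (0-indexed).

site 0, node UY: U={G} ∪ Y={C} → {C,G} (+1)
site 0, node GUY: G={C} ∩ UY={C,G} → {C} (+0)
site 0, node DGUY: D={A} ∪ GUY={C} → {A,C} (+1)
site 0, node DGQUY: DGUY={A,C} ∩ Q={C} → {C} (+0)
site 1, node UY: U={G} ∪ Y={A} → {A,G} (+1)
site 1, node GUY: G={G} ∩ UY={A,G} → {G} (+0)
site 1, node DGUY: D={A} ∪ GUY={G} → {A,G} (+1)
site 1, node DGQUY: DGUY={A,G} ∪ Q={C} → {A,C,G} (+1)
site 2, node UY: U={T} ∪ Y={A} → {A,T} (+1)
site 2, node GUY: G={C} ∪ UY={A,T} → {A,C,T} (+1)
site 2, node DGUY: D={G} ∪ GUY={A,C,T} → {A,C,G,T} (+1)
site 2, node DGQUY: DGUY={A,C,G,T} ∩ Q={T} → {T} (+0)
site 3, node UY: U={A} ∪ Y={G} → {A,G} (+1)
site 3, node GUY: G={T} ∪ UY={A,G} → {A,G,T} (+1)
site 3, node DGUY: D={C} ∪ GUY={A,G,T} → {A,C,G,T} (+1)
site 3, node DGQUY: DGUY={A,C,G,T} ∩ Q={A} → {A} (+0)
per-site changes: [2, 3, 3, 3]; total = 11

3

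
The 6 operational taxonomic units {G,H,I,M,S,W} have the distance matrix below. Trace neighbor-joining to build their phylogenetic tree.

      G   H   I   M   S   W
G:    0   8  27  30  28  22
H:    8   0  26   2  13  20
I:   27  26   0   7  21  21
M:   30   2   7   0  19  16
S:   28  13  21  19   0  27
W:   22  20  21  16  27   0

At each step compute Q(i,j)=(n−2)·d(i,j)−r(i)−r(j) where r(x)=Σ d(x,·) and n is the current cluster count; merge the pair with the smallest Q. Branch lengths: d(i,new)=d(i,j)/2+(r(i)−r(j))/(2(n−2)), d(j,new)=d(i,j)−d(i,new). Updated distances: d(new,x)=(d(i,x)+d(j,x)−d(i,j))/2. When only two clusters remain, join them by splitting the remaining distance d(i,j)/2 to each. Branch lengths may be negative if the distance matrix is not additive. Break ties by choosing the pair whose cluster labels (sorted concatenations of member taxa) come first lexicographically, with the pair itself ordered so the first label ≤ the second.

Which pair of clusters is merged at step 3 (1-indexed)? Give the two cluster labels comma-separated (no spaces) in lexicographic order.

iteration 1: select G,H (d=8, Q=-152); attach at lengths (39/4, -7/4); label the merged cluster GH
  updated: d(GH,I)=45/2, d(GH,M)=12, d(GH,S)=33/2, d(GH,W)=17
iteration 2: select I,M (d=7, Q=-209/2); attach at lengths (77/12, 7/12); label the merged cluster IM
  updated: d(GH,IM)=55/4, d(IM,S)=33/2, d(IM,W)=15
iteration 3: select GH,S (d=33/2, Q=-297/4); attach at lengths (81/16, 183/16); label the merged cluster GHS
  updated: d(GHS,IM)=55/8, d(GHS,W)=55/4
iteration 4: select GHS,IM (d=55/8, Q=-285/8); attach at lengths (45/16, 65/16); label the merged cluster GHIMS
  updated: d(GHIMS,W)=175/16
iteration 5: select GHIMS,W (d=175/16); attach at lengths (175/32, 175/32); label the merged cluster GHIMSW
final tree: ((((G:39/4,H:-7/4):81/16,S:183/16):45/16,(I:77/12,M:7/12):65/16):175/32,W:175/32)
total length: 789/16

GH,S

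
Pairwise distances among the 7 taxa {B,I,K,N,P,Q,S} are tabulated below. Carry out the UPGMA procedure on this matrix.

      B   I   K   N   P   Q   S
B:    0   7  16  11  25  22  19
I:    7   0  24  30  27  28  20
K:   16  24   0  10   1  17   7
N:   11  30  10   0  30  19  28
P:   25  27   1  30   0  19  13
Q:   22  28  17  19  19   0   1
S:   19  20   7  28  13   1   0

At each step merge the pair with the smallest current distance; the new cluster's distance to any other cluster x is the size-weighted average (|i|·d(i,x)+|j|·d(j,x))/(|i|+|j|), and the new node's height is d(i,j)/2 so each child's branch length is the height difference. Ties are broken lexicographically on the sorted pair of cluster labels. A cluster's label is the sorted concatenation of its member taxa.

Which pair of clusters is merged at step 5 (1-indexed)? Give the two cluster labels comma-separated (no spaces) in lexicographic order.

BI,N

1. join K+P (d=1) ⇒ KP; edges |K|=1/2, |P|=1/2
  updated: d(B,KP)=41/2, d(I,KP)=51/2, d(KP,N)=20, d(KP,Q)=18, d(KP,S)=10
2. join Q+S (d=1) ⇒ QS; edges |Q|=1/2, |S|=1/2
  updated: d(B,QS)=41/2, d(I,QS)=24, d(KP,QS)=14, d(N,QS)=47/2
3. join B+I (d=7) ⇒ BI; edges |B|=7/2, |I|=7/2
  updated: d(BI,KP)=23, d(BI,N)=41/2, d(BI,QS)=89/4
4. join KP+QS (d=14) ⇒ KPQS; edges |KP|=13/2, |QS|=13/2
  updated: d(BI,KPQS)=181/8, d(KPQS,N)=87/4
5. join BI+N (d=41/2) ⇒ BIN; edges |BI|=27/4, |N|=41/4
  updated: d(BIN,KPQS)=67/3
6. join BIN+KPQS (d=67/3) ⇒ BIKNPQS; edges |BIN|=11/12, |KPQS|=25/6
final tree: (((B:7/2,I:7/2):27/4,N:41/4):11/12,((K:1/2,P:1/2):13/2,(Q:1/2,S:1/2):13/2):25/6)
total length: 529/12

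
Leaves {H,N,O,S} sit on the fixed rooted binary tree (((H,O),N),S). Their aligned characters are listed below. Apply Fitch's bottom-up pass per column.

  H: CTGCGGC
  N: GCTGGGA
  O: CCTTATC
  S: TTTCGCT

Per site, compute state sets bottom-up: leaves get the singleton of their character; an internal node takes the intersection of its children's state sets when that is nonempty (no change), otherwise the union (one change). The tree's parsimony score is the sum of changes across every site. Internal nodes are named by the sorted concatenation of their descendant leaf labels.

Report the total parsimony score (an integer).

[col 0] HO: children H:{C}, O:{C} ∩→ {C}; cost 0
[col 0] HNO: children HO:{C}, N:{G} ∪→ {C,G}; cost 1
[col 0] HNOS: children HNO:{C,G}, S:{T} ∪→ {C,G,T}; cost 1
[col 1] HO: children H:{T}, O:{C} ∪→ {C,T}; cost 1
[col 1] HNO: children HO:{C,T}, N:{C} ∩→ {C}; cost 0
[col 1] HNOS: children HNO:{C}, S:{T} ∪→ {C,T}; cost 1
[col 2] HO: children H:{G}, O:{T} ∪→ {G,T}; cost 1
[col 2] HNO: children HO:{G,T}, N:{T} ∩→ {T}; cost 0
[col 2] HNOS: children HNO:{T}, S:{T} ∩→ {T}; cost 0
[col 3] HO: children H:{C}, O:{T} ∪→ {C,T}; cost 1
[col 3] HNO: children HO:{C,T}, N:{G} ∪→ {C,G,T}; cost 1
[col 3] HNOS: children HNO:{C,G,T}, S:{C} ∩→ {C}; cost 0
[col 4] HO: children H:{G}, O:{A} ∪→ {A,G}; cost 1
[col 4] HNO: children HO:{A,G}, N:{G} ∩→ {G}; cost 0
[col 4] HNOS: children HNO:{G}, S:{G} ∩→ {G}; cost 0
[col 5] HO: children H:{G}, O:{T} ∪→ {G,T}; cost 1
[col 5] HNO: children HO:{G,T}, N:{G} ∩→ {G}; cost 0
[col 5] HNOS: children HNO:{G}, S:{C} ∪→ {C,G}; cost 1
[col 6] HO: children H:{C}, O:{C} ∩→ {C}; cost 0
[col 6] HNO: children HO:{C}, N:{A} ∪→ {A,C}; cost 1
[col 6] HNOS: children HNO:{A,C}, S:{T} ∪→ {A,C,T}; cost 1
per-site changes: [2, 2, 1, 2, 1, 2, 2]; total = 12

12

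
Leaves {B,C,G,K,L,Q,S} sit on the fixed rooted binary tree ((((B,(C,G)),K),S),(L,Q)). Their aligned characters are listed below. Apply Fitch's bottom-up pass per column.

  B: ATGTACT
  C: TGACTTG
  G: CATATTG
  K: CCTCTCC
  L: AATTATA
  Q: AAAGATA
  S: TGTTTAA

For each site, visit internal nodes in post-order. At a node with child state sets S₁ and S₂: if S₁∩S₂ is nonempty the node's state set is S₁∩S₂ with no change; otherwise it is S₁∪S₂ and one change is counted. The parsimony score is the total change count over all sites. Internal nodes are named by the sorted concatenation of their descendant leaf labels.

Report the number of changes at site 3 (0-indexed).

4

site 0, node CG: C={T} ∪ G={C} → {C,T} (+1)
site 0, node BCG: B={A} ∪ CG={C,T} → {A,C,T} (+1)
site 0, node BCGK: BCG={A,C,T} ∩ K={C} → {C} (+0)
site 0, node BCGKS: BCGK={C} ∪ S={T} → {C,T} (+1)
site 0, node LQ: L={A} ∩ Q={A} → {A} (+0)
site 0, node BCGKLQS: BCGKS={C,T} ∪ LQ={A} → {A,C,T} (+1)
site 1, node CG: C={G} ∪ G={A} → {A,G} (+1)
site 1, node BCG: B={T} ∪ CG={A,G} → {A,G,T} (+1)
site 1, node BCGK: BCG={A,G,T} ∪ K={C} → {A,C,G,T} (+1)
site 1, node BCGKS: BCGK={A,C,G,T} ∩ S={G} → {G} (+0)
site 1, node LQ: L={A} ∩ Q={A} → {A} (+0)
site 1, node BCGKLQS: BCGKS={G} ∪ LQ={A} → {A,G} (+1)
site 2, node CG: C={A} ∪ G={T} → {A,T} (+1)
site 2, node BCG: B={G} ∪ CG={A,T} → {A,G,T} (+1)
site 2, node BCGK: BCG={A,G,T} ∩ K={T} → {T} (+0)
site 2, node BCGKS: BCGK={T} ∩ S={T} → {T} (+0)
site 2, node LQ: L={T} ∪ Q={A} → {A,T} (+1)
site 2, node BCGKLQS: BCGKS={T} ∩ LQ={A,T} → {T} (+0)
site 3, node CG: C={C} ∪ G={A} → {A,C} (+1)
site 3, node BCG: B={T} ∪ CG={A,C} → {A,C,T} (+1)
site 3, node BCGK: BCG={A,C,T} ∩ K={C} → {C} (+0)
site 3, node BCGKS: BCGK={C} ∪ S={T} → {C,T} (+1)
site 3, node LQ: L={T} ∪ Q={G} → {G,T} (+1)
site 3, node BCGKLQS: BCGKS={C,T} ∩ LQ={G,T} → {T} (+0)
site 4, node CG: C={T} ∩ G={T} → {T} (+0)
site 4, node BCG: B={A} ∪ CG={T} → {A,T} (+1)
site 4, node BCGK: BCG={A,T} ∩ K={T} → {T} (+0)
site 4, node BCGKS: BCGK={T} ∩ S={T} → {T} (+0)
site 4, node LQ: L={A} ∩ Q={A} → {A} (+0)
site 4, node BCGKLQS: BCGKS={T} ∪ LQ={A} → {A,T} (+1)
site 5, node CG: C={T} ∩ G={T} → {T} (+0)
site 5, node BCG: B={C} ∪ CG={T} → {C,T} (+1)
site 5, node BCGK: BCG={C,T} ∩ K={C} → {C} (+0)
site 5, node BCGKS: BCGK={C} ∪ S={A} → {A,C} (+1)
site 5, node LQ: L={T} ∩ Q={T} → {T} (+0)
site 5, node BCGKLQS: BCGKS={A,C} ∪ LQ={T} → {A,C,T} (+1)
site 6, node CG: C={G} ∩ G={G} → {G} (+0)
site 6, node BCG: B={T} ∪ CG={G} → {G,T} (+1)
site 6, node BCGK: BCG={G,T} ∪ K={C} → {C,G,T} (+1)
site 6, node BCGKS: BCGK={C,G,T} ∪ S={A} → {A,C,G,T} (+1)
site 6, node LQ: L={A} ∩ Q={A} → {A} (+0)
site 6, node BCGKLQS: BCGKS={A,C,G,T} ∩ LQ={A} → {A} (+0)
per-site changes: [4, 4, 3, 4, 2, 3, 3]; total = 23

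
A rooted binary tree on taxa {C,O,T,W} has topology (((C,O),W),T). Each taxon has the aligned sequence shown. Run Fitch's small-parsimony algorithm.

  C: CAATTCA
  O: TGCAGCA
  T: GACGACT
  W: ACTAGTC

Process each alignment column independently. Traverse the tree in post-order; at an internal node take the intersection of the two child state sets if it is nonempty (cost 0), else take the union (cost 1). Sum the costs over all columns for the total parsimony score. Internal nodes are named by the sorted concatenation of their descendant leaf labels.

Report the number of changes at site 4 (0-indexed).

2

CO@0: {C} ∪ {T} = {C,T} (union, +1)
COW@0: {C,T} ∪ {A} = {A,C,T} (union, +1)
COTW@0: {A,C,T} ∪ {G} = {A,C,G,T} (union, +1)
CO@1: {A} ∪ {G} = {A,G} (union, +1)
COW@1: {A,G} ∪ {C} = {A,C,G} (union, +1)
COTW@1: {A,C,G} ∩ {A} = {A} (intersection, +0)
CO@2: {A} ∪ {C} = {A,C} (union, +1)
COW@2: {A,C} ∪ {T} = {A,C,T} (union, +1)
COTW@2: {A,C,T} ∩ {C} = {C} (intersection, +0)
CO@3: {T} ∪ {A} = {A,T} (union, +1)
COW@3: {A,T} ∩ {A} = {A} (intersection, +0)
COTW@3: {A} ∪ {G} = {A,G} (union, +1)
CO@4: {T} ∪ {G} = {G,T} (union, +1)
COW@4: {G,T} ∩ {G} = {G} (intersection, +0)
COTW@4: {G} ∪ {A} = {A,G} (union, +1)
CO@5: {C} ∩ {C} = {C} (intersection, +0)
COW@5: {C} ∪ {T} = {C,T} (union, +1)
COTW@5: {C,T} ∩ {C} = {C} (intersection, +0)
CO@6: {A} ∩ {A} = {A} (intersection, +0)
COW@6: {A} ∪ {C} = {A,C} (union, +1)
COTW@6: {A,C} ∪ {T} = {A,C,T} (union, +1)
per-site changes: [3, 2, 2, 2, 2, 1, 2]; total = 14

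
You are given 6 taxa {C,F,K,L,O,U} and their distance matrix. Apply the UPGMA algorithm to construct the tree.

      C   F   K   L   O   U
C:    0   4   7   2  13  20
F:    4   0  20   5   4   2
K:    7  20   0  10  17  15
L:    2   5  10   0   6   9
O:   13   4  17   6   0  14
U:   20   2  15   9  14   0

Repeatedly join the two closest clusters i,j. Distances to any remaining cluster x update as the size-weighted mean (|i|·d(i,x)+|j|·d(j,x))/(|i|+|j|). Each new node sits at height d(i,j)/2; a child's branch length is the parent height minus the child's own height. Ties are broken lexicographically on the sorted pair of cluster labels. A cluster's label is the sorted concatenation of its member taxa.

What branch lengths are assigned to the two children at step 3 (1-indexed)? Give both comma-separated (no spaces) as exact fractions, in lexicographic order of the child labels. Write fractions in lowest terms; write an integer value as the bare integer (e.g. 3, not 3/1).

1. join C+L (d=2) ⇒ CL; edges |C|=1, |L|=1
  updated: d(CL,F)=9/2, d(CL,K)=17/2, d(CL,O)=19/2, d(CL,U)=29/2
2. join F+U (d=2) ⇒ FU; edges |F|=1, |U|=1
  updated: d(CL,FU)=19/2, d(FU,K)=35/2, d(FU,O)=9
3. join CL+K (d=17/2) ⇒ CKL; edges |CL|=13/4, |K|=17/4
  updated: d(CKL,FU)=73/6, d(CKL,O)=12
4. join FU+O (d=9) ⇒ FOU; edges |FU|=7/2, |O|=9/2
  updated: d(CKL,FOU)=109/9
5. join CKL+FOU (d=109/9) ⇒ CFKLOU; edges |CKL|=65/36, |FOU|=14/9
final tree: (((C:1,L:1):13/4,K:17/4):65/36,((F:1,U:1):7/2,O:9/2):14/9)
total length: 823/36

13/4,17/4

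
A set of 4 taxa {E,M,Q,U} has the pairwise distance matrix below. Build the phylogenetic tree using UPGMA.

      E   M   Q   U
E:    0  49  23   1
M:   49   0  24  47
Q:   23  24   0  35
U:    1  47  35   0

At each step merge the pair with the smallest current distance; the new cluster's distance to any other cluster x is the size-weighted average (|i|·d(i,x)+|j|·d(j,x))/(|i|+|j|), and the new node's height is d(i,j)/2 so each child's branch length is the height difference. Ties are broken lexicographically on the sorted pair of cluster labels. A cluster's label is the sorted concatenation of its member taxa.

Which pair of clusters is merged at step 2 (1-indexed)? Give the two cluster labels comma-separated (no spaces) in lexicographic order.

1. join E+U (d=1) ⇒ EU; edges |E|=1/2, |U|=1/2
  updated: d(EU,M)=48, d(EU,Q)=29
2. join M+Q (d=24) ⇒ MQ; edges |M|=12, |Q|=12
  updated: d(EU,MQ)=77/2
3. join EU+MQ (d=77/2) ⇒ EMQU; edges |EU|=75/4, |MQ|=29/4
final tree: ((E:1/2,U:1/2):75/4,(M:12,Q:12):29/4)
total length: 51

M,Q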